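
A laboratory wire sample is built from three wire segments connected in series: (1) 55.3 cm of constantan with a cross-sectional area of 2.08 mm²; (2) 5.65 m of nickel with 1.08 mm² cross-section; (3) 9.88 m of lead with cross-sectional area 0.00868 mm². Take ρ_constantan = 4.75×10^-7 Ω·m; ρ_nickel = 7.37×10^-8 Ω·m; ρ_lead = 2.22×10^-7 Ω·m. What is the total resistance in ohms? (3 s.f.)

253 Ω

Seg 1: A = 2.08 mm² = 2.080e-06 m²
R_1 = (4.75×10^-7)(0.553)/(2.080e-06) = 0.1263 Ω
Seg 2: A = 1.08 mm² = 1.080e-06 m²
R_2 = (7.37×10^-8)(5.65)/(1.080e-06) = 0.3856 Ω
Seg 3: A = 0.00868 mm² = 8.680e-09 m²
R_3 = (2.22×10^-7)(9.88)/(8.680e-09) = 252.7 Ω
R_total = R_1 + R_2 + R_3 = 253 Ω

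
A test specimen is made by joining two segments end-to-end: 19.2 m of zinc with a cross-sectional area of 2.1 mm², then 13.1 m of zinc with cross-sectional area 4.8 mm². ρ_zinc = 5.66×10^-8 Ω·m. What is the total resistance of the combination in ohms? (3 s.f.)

0.672 Ω

Segment 1: A = 2.1 mm² = 2.100e-06 m²
R₁ = ρL/A = (5.66×10^-8)(19.2)/(2.100e-06) = 0.5175 Ω
Segment 2: A = 4.8 mm² = 4.800e-06 m²
R₂ = (5.66×10^-8)(13.1)/(4.800e-06) = 0.1545 Ω
R = R₁ + R₂ = 0.672 Ω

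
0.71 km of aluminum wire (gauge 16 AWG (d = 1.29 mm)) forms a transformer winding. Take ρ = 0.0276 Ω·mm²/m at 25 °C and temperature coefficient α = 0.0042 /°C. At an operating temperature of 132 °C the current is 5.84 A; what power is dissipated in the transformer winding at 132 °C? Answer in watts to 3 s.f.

741 W

ρ = 0.0276 Ω·mm²/m = 2.76×10^-8 Ω·m
A = π(1.29/2 mm)² = π(6.4500e-04 m)² = 1.307e-06 m²
R₍25₎ = ρL/A = (2.76×10^-8)(710)/(1.307e-06) = 14.99 Ω
R₍132₎ = R₍25₎(1 + αΔT) = 14.99 × (1 + 0.0042×107) = 21.73 Ω
P = I²R = (5.84)² × 21.73 = 741 W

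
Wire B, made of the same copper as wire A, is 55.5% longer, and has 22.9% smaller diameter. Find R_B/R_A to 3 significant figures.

2.62

R ∝ L/d², so R_B/R_A = (1 + 55.5/100) × (1 − 22.9/100)⁻²
= 1.555 × 1.682 = 2.62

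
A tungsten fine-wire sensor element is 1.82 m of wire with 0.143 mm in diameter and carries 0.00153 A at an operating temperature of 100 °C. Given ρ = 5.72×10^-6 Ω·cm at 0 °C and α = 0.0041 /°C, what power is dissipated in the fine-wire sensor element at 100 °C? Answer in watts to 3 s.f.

2.14×10^-5 W

ρ = 5.72×10^-6 Ω·cm = 5.72×10^-8 Ω·m
A = π(d/2)² = π(7.1500e-05 m)² = 1.606e-08 m²
R₍0₎ = ρL/A = (5.72×10^-8)(1.82)/(1.606e-08) = 6.482 Ω
R₍100₎ = R₍0₎(1 + αΔT) = 6.482 × (1 + 0.0041×100) = 9.14 Ω
P = I²R = (0.00153)² × 9.14 = 2.14×10^-5 W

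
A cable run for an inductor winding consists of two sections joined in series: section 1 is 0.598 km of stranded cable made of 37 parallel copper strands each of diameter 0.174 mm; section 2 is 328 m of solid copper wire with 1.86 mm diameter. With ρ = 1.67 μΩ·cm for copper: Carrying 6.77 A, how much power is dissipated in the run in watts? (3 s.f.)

613 W

ρ = 1.67 μΩ·cm = 1.67×10^-8 Ω·m
Section 1: A_strand = π(8.7000e-05)² = 2.378e-08 m²; R₁ = ρL/(N·A_s) = (1.67×10^-8)(598)/(37×2.378e-08) = 11.35 Ω
Section 2: A = π(d/2)² = π(9.3000e-04 m)² = 2.717e-06 m²
R₂ = (1.67×10^-8)(328)/(2.717e-06) = 2.016 Ω
R = R₁ + R₂ = 13.37 Ω
P = I²R = (6.77)² × 13.37 = 613 W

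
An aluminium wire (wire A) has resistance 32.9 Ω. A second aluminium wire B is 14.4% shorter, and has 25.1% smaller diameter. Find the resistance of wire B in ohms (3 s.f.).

R ∝ L/d², so R_B/R_A = (1 − 14.4/100) × (1 − 25.1/100)⁻²
= 0.856 × 1.782 = 1.526
R_B = 1.526 × 32.9 = 50.2 Ω

50.2 Ω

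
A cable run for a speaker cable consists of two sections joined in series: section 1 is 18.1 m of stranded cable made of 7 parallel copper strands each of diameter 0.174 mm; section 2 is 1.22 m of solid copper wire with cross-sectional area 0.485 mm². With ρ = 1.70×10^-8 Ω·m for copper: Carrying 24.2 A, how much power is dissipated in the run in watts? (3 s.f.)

1110 W

Section 1: A_strand = π(8.7000e-05)² = 2.378e-08 m²; R₁ = ρL/(N·A_s) = (1.70×10^-8)(18.1)/(7×2.378e-08) = 1.849 Ω
Section 2: A = 0.485 mm² = 4.850e-07 m²
R₂ = (1.70×10^-8)(1.22)/(4.850e-07) = 0.04276 Ω
R = R₁ + R₂ = 1.891 Ω
P = I²R = (24.2)² × 1.891 = 1110 W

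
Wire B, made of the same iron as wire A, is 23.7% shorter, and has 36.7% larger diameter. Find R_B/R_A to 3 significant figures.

0.408

R ∝ L/d², so R_B/R_A = (1 − 23.7/100) × (1 + 36.7/100)⁻²
= 0.763 × 0.5351 = 0.408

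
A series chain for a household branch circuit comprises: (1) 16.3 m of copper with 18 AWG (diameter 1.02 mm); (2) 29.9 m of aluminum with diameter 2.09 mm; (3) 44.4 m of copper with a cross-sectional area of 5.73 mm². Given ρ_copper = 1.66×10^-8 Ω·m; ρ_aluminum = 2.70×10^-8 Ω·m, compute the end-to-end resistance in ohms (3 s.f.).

0.695 Ω

Seg 1: A = π(1.02/2 mm)² = π(5.1000e-04 m)² = 8.171e-07 m²
R_1 = (1.66×10^-8)(16.3)/(8.171e-07) = 0.3311 Ω
Seg 2: A = π(d/2)² = π(1.0450e-03 m)² = 3.431e-06 m²
R_2 = (2.70×10^-8)(29.9)/(3.431e-06) = 0.2353 Ω
Seg 3: A = 5.73 mm² = 5.730e-06 m²
R_3 = (1.66×10^-8)(44.4)/(5.730e-06) = 0.1286 Ω
R_total = R_1 + R_2 + R_3 = 0.695 Ω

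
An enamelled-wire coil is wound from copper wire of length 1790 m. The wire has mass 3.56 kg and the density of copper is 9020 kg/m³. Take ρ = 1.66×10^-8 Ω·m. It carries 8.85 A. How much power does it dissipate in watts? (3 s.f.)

A = m/(density·L) = 3.56/(9020×1790) = 2.2049e-07 m²
R = ρL/A = (1.66×10^-8)(1790)/(2.2049e-07) = 134.8 Ω
P = I²R = (8.85)² × 134.8 = 10600 W

10600 W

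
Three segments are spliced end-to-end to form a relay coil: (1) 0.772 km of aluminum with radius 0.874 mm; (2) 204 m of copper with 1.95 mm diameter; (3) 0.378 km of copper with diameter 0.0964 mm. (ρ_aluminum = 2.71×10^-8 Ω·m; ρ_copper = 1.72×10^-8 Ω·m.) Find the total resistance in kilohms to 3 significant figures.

Seg 1: A = πr² = π(8.7400e-04 m)² = 2.400e-06 m²
R_1 = (2.71×10^-8)(772)/(2.400e-06) = 8.718 Ω
Seg 2: A = π(d/2)² = π(9.7500e-04 m)² = 2.986e-06 m²
R_2 = (1.72×10^-8)(204)/(2.986e-06) = 1.175 Ω
Seg 3: A = π(d/2)² = π(4.8200e-05 m)² = 7.299e-09 m²
R_3 = (1.72×10^-8)(378)/(7.299e-09) = 890.8 Ω
R_total = R_1 + R_2 + R_3 = 0.901 kΩ

0.901 kΩ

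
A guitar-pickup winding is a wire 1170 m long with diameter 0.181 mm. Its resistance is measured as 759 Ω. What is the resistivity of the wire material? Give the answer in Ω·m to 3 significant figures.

A = π(d/2)² = π(9.0500e-05 m)² = 2.573e-08 m²
ρ = RA/L = (759)(2.573e-08)/(1170) = 1.67×10^-8 Ω·m

1.67×10^-8 Ω·m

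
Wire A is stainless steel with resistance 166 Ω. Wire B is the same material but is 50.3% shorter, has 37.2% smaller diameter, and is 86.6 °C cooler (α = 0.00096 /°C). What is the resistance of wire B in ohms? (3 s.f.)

192 Ω

R ∝ ρL/d² with ρ ∝ (1+αΔT), so R_B/R_A = (1 − 50.3/100) × (1 − 37.2/100)⁻² × (1 − 0.00096×86.6)
= 0.497 × 2.536 × 0.9169 = 1.155
R_B = 1.155 × 166 = 192 Ω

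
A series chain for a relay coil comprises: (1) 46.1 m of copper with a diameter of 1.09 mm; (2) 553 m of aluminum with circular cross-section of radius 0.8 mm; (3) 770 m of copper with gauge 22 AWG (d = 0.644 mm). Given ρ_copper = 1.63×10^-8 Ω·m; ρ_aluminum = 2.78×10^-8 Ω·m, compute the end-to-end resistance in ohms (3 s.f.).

Seg 1: A = π(d/2)² = π(5.4500e-04 m)² = 9.331e-07 m²
R_1 = (1.63×10^-8)(46.1)/(9.331e-07) = 0.8053 Ω
Seg 2: A = πr² = π(8.0000e-04 m)² = 2.011e-06 m²
R_2 = (2.78×10^-8)(553)/(2.011e-06) = 7.646 Ω
Seg 3: A = π(0.644/2 mm)² = π(3.2200e-04 m)² = 3.257e-07 m²
R_3 = (1.63×10^-8)(770)/(3.257e-07) = 38.53 Ω
R_total = R_1 + R_2 + R_3 = 47.0 Ω

47.0 Ω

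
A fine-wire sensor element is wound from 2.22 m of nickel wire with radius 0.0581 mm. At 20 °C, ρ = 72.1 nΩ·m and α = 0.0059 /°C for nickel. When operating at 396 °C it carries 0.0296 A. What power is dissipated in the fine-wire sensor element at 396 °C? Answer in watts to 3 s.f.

0.0426 W

ρ = 72.1 nΩ·m = 7.21×10^-8 Ω·m
A = πr² = π(5.8100e-05 m)² = 1.060e-08 m²
R₍20₎ = ρL/A = (7.21×10^-8)(2.22)/(1.060e-08) = 15.09 Ω
R₍396₎ = R₍20₎(1 + αΔT) = 15.09 × (1 + 0.0059×376) = 48.58 Ω
P = I²R = (0.0296)² × 48.58 = 0.0426 W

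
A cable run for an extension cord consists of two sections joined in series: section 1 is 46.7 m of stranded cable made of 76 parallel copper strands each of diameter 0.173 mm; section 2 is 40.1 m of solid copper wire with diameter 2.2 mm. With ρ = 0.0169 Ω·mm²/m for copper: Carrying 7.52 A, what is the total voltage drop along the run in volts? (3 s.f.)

4.66 V

ρ = 0.0169 Ω·mm²/m = 1.69×10^-8 Ω·m
Section 1: A_strand = π(8.6500e-05)² = 2.351e-08 m²; R₁ = ρL/(N·A_s) = (1.69×10^-8)(46.7)/(76×2.351e-08) = 0.4418 Ω
Section 2: A = π(d/2)² = π(1.1000e-03 m)² = 3.801e-06 m²
R₂ = (1.69×10^-8)(40.1)/(3.801e-06) = 0.1783 Ω
R = R₁ + R₂ = 0.6201 Ω
V = IR = 7.52 × 0.6201 = 4.66 V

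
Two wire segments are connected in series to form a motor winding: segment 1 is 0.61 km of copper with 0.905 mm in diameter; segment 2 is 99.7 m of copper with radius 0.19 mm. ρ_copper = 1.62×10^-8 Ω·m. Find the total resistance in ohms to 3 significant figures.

Segment 1: A = π(d/2)² = π(4.5250e-04 m)² = 6.433e-07 m²
R₁ = ρL/A = (1.62×10^-8)(610)/(6.433e-07) = 15.36 Ω
Segment 2: A = πr² = π(1.9000e-04 m)² = 1.134e-07 m²
R₂ = (1.62×10^-8)(99.7)/(1.134e-07) = 14.24 Ω
R = R₁ + R₂ = 29.6 Ω

29.6 Ω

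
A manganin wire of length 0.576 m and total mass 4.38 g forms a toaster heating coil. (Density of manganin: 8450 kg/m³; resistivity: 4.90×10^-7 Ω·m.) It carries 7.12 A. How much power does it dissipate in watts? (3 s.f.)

A = m/(density·L) = 0.00438/(8450×0.576) = 8.9990e-07 m²
R = ρL/A = (4.90×10^-7)(0.576)/(8.9990e-07) = 0.3136 Ω
P = I²R = (7.12)² × 0.3136 = 15.9 W

15.9 W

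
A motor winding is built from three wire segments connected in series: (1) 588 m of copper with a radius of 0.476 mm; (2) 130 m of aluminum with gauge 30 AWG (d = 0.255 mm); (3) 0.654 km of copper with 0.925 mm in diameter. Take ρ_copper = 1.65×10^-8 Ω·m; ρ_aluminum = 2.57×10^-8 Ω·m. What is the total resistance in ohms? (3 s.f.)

Seg 1: A = πr² = π(4.7600e-04 m)² = 7.118e-07 m²
R_1 = (1.65×10^-8)(588)/(7.118e-07) = 13.63 Ω
Seg 2: A = π(0.255/2 mm)² = π(1.2750e-04 m)² = 5.107e-08 m²
R_2 = (2.57×10^-8)(130)/(5.107e-08) = 65.42 Ω
Seg 3: A = π(d/2)² = π(4.6250e-04 m)² = 6.720e-07 m²
R_3 = (1.65×10^-8)(654)/(6.720e-07) = 16.06 Ω
R_total = R_1 + R_2 + R_3 = 95.1 Ω

95.1 Ω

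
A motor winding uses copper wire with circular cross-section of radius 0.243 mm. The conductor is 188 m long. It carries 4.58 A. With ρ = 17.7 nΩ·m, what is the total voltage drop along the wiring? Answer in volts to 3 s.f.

ρ = 17.7 nΩ·m = 1.77×10^-8 Ω·m
A = πr² = π(2.4300e-04 m)² = 1.855e-07 m²
R = ρL/A = (1.77×10^-8)(188)/(1.855e-07) = 17.94 Ω
V = IR = 4.58 × 17.94 = 82.2 V

82.2 V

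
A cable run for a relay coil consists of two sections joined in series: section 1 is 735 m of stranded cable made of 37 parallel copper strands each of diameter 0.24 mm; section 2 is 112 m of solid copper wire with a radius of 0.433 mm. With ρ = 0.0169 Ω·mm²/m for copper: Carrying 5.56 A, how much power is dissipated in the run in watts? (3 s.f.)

329 W

ρ = 0.0169 Ω·mm²/m = 1.69×10^-8 Ω·m
Section 1: A_strand = π(1.2000e-04)² = 4.524e-08 m²; R₁ = ρL/(N·A_s) = (1.69×10^-8)(735)/(37×4.524e-08) = 7.421 Ω
Section 2: A = πr² = π(4.3300e-04 m)² = 5.890e-07 m²
R₂ = (1.69×10^-8)(112)/(5.890e-07) = 3.214 Ω
R = R₁ + R₂ = 10.63 Ω
P = I²R = (5.56)² × 10.63 = 329 W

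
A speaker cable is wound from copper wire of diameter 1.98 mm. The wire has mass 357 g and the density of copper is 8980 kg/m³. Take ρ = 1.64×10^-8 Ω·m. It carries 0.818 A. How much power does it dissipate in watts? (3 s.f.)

A = π(d/2)² = π(9.9000e-04 m)² = 3.0791e-06 m²
L = m/(density·A) = 0.357/(8980×3.0791e-06) = 12.91 m
R = ρL/A = (1.64×10^-8)(12.91)/(3.0791e-06) = 0.06877 Ω
P = I²R = (0.818)² × 0.06877 = 0.0460 W

0.0460 W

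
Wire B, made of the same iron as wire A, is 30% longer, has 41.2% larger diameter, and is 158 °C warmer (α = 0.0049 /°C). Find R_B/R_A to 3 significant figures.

R ∝ ρL/d² with ρ ∝ (1+αΔT), so R_B/R_A = (1 + 30/100) × (1 + 41.2/100)⁻² × (1 + 0.0049×158)
= 1.3 × 0.5016 × 1.774 = 1.16

1.16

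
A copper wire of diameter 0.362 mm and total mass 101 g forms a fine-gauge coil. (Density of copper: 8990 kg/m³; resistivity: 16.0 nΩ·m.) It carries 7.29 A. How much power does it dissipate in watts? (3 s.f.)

902 W

ρ = 16.0 nΩ·m = 1.60×10^-8 Ω·m
A = π(d/2)² = π(1.8100e-04 m)² = 1.0292e-07 m²
L = m/(density·A) = 0.101/(8990×1.0292e-07) = 109.2 m
R = ρL/A = (1.60×10^-8)(109.2)/(1.0292e-07) = 16.97 Ω
P = I²R = (7.29)² × 16.97 = 902 W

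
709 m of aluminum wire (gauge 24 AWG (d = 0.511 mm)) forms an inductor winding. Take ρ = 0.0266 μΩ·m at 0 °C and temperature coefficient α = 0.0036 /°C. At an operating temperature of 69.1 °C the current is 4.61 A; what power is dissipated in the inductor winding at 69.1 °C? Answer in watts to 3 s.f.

2440 W

ρ = 0.0266 μΩ·m = 2.66×10^-8 Ω·m
A = π(0.511/2 mm)² = π(2.5550e-04 m)² = 2.051e-07 m²
R₍0₎ = ρL/A = (2.66×10^-8)(709)/(2.051e-07) = 91.96 Ω
R₍69.1₎ = R₍0₎(1 + αΔT) = 91.96 × (1 + 0.0036×69.1) = 114.8 Ω
P = I²R = (4.61)² × 114.8 = 2440 W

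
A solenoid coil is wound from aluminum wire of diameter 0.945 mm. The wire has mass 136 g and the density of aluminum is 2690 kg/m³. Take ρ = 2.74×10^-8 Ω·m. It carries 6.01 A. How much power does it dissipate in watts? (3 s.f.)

102 W

A = π(d/2)² = π(4.7250e-04 m)² = 7.0138e-07 m²
L = m/(density·A) = 0.136/(2690×7.0138e-07) = 72.08 m
R = ρL/A = (2.74×10^-8)(72.08)/(7.0138e-07) = 2.816 Ω
P = I²R = (6.01)² × 2.816 = 102 W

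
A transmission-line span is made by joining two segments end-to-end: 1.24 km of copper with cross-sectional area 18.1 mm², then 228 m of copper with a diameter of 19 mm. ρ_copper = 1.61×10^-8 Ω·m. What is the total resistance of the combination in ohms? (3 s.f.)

1.12 Ω

Segment 1: A = 18.1 mm² = 1.810e-05 m²
R₁ = ρL/A = (1.61×10^-8)(1240)/(1.810e-05) = 1.103 Ω
Segment 2: A = π(d/2)² = π(9.5000e-03 m)² = 2.835e-04 m²
R₂ = (1.61×10^-8)(228)/(2.835e-04) = 0.01295 Ω
R = R₁ + R₂ = 1.12 Ω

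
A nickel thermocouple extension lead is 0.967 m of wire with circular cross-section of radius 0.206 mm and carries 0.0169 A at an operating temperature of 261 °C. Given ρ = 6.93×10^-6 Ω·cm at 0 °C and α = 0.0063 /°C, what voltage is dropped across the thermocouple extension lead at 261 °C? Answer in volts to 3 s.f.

0.0225 V

ρ = 6.93×10^-6 Ω·cm = 6.93×10^-8 Ω·m
A = πr² = π(2.0600e-04 m)² = 1.333e-07 m²
R₍0₎ = ρL/A = (6.93×10^-8)(0.967)/(1.333e-07) = 0.5027 Ω
R₍261₎ = R₍0₎(1 + αΔT) = 0.5027 × (1 + 0.0063×261) = 1.329 Ω
V = IR = 0.0169 × 1.329 = 0.0225 V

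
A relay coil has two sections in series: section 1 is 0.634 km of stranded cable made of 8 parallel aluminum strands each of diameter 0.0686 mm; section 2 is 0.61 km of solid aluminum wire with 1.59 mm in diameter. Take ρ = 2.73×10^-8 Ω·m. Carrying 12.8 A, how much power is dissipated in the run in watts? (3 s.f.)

97300 W

Section 1: A_strand = π(3.4300e-05)² = 3.696e-09 m²; R₁ = ρL/(N·A_s) = (2.73×10^-8)(634)/(8×3.696e-09) = 585.4 Ω
Section 2: A = π(d/2)² = π(7.9500e-04 m)² = 1.986e-06 m²
R₂ = (2.73×10^-8)(610)/(1.986e-06) = 8.387 Ω
R = R₁ + R₂ = 593.7 Ω
P = I²R = (12.8)² × 593.7 = 97300 W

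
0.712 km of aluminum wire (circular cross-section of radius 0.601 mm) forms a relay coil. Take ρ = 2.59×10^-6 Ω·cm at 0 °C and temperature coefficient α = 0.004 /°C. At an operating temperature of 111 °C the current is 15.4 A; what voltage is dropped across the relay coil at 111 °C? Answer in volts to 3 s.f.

ρ = 2.59×10^-6 Ω·cm = 2.59×10^-8 Ω·m
A = πr² = π(6.0100e-04 m)² = 1.135e-06 m²
R₍0₎ = ρL/A = (2.59×10^-8)(712)/(1.135e-06) = 16.25 Ω
R₍111₎ = R₍0₎(1 + αΔT) = 16.25 × (1 + 0.004×111) = 23.47 Ω
V = IR = 15.4 × 23.47 = 361 V

361 V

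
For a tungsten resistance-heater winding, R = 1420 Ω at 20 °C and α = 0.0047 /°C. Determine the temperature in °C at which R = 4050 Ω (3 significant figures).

414 °C

R = R₀(1 + α(T − T₀)) ⇒ T = T₀ + (R/R₀ − 1)/α
T = 20 + (4050/1420 − 1)/0.0047 = 20 + (1.852)/0.0047 = 414 °C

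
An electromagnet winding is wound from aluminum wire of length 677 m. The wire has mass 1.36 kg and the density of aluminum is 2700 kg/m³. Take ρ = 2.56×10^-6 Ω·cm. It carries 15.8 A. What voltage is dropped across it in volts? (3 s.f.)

368 V

ρ = 2.56×10^-6 Ω·cm = 2.56×10^-8 Ω·m
A = m/(density·L) = 1.36/(2700×677) = 7.4402e-07 m²
R = ρL/A = (2.56×10^-8)(677)/(7.4402e-07) = 23.29 Ω
V = IR = 15.8 × 23.29 = 368 V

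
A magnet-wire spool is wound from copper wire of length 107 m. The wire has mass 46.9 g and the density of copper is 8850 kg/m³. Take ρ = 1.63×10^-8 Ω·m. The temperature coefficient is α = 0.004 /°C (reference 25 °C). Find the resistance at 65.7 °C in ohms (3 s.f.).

40.9 Ω

A = m/(density·L) = 0.0469/(8850×107) = 4.9527e-08 m²
R = ρL/A = (1.63×10^-8)(107)/(4.9527e-08) = 35.21 Ω
R(65.7 °C) = 35.21 × (1 + 0.004×40.7) = 40.9 Ω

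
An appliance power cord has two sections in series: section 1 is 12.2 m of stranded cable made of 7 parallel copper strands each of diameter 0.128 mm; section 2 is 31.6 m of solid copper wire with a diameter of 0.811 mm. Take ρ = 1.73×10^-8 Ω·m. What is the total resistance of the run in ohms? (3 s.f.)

Section 1: A_strand = π(6.4000e-05)² = 1.287e-08 m²; R₁ = ρL/(N·A_s) = (1.73×10^-8)(12.2)/(7×1.287e-08) = 2.343 Ω
Section 2: A = π(d/2)² = π(4.0550e-04 m)² = 5.166e-07 m²
R₂ = (1.73×10^-8)(31.6)/(5.166e-07) = 1.058 Ω
R = R₁ + R₂ = 3.40 Ω

3.40 Ω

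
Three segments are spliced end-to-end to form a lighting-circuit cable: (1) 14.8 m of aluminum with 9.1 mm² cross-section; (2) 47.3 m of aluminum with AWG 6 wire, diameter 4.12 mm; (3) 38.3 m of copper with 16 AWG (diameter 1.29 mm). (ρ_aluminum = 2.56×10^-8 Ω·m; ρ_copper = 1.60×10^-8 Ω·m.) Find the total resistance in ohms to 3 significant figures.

0.601 Ω

Seg 1: A = 9.1 mm² = 9.100e-06 m²
R_1 = (2.56×10^-8)(14.8)/(9.100e-06) = 0.04164 Ω
Seg 2: A = π(4.12/2 mm)² = π(2.0600e-03 m)² = 1.333e-05 m²
R_2 = (2.56×10^-8)(47.3)/(1.333e-05) = 0.09083 Ω
Seg 3: A = π(1.29/2 mm)² = π(6.4500e-04 m)² = 1.307e-06 m²
R_3 = (1.60×10^-8)(38.3)/(1.307e-06) = 0.4689 Ω
R_total = R_1 + R_2 + R_3 = 0.601 Ω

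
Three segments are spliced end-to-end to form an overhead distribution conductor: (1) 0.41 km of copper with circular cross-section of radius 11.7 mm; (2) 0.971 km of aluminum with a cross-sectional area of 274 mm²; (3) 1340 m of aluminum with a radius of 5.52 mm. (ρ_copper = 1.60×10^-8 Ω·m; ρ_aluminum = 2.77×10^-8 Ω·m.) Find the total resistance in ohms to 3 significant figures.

0.501 Ω

Seg 1: A = πr² = π(1.1700e-02 m)² = 4.301e-04 m²
R_1 = (1.60×10^-8)(410)/(4.301e-04) = 0.01525 Ω
Seg 2: A = 274 mm² = 2.740e-04 m²
R_2 = (2.77×10^-8)(971)/(2.740e-04) = 0.09816 Ω
Seg 3: A = πr² = π(5.5200e-03 m)² = 9.573e-05 m²
R_3 = (2.77×10^-8)(1340)/(9.573e-05) = 0.3878 Ω
R_total = R_1 + R_2 + R_3 = 0.501 Ω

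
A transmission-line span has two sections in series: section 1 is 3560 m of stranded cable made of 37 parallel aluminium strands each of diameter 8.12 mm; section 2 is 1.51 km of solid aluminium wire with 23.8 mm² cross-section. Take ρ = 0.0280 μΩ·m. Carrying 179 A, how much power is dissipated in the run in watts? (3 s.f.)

58600 W

ρ = 0.0280 μΩ·m = 2.80×10^-8 Ω·m
Section 1: A_strand = π(4.0600e-03)² = 5.178e-05 m²; R₁ = ρL/(N·A_s) = (2.80×10^-8)(3560)/(37×5.178e-05) = 0.05202 Ω
Section 2: A = 23.8 mm² = 2.380e-05 m²
R₂ = (2.80×10^-8)(1510)/(2.380e-05) = 1.776 Ω
R = R₁ + R₂ = 1.828 Ω
P = I²R = (179)² × 1.828 = 58600 W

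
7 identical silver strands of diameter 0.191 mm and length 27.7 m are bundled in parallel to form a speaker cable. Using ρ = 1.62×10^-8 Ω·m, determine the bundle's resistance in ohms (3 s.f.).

2.24 Ω

A_strand = π(9.5500e-05 m)² = 2.865e-08 m²
R_strand = ρL/A = (1.62×10^-8)(27.7)/(2.865e-08) = 15.66 Ω
R_total = R_strand/N = 15.66/7 = 2.24 Ω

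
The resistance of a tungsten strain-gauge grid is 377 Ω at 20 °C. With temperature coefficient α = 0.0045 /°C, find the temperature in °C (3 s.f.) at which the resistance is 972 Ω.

371 °C

R = R₀(1 + α(T − T₀)) ⇒ T = T₀ + (R/R₀ − 1)/α
T = 20 + (972/377 − 1)/0.0045 = 20 + (1.578)/0.0045 = 371 °C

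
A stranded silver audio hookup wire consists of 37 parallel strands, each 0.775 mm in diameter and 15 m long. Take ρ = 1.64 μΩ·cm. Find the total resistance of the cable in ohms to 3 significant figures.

0.0141 Ω

ρ = 1.64 μΩ·cm = 1.64×10^-8 Ω·m
A_strand = π(3.8750e-04 m)² = 4.717e-07 m²
R_strand = ρL/A = (1.64×10^-8)(15)/(4.717e-07) = 0.5215 Ω
R_total = R_strand/N = 0.5215/37 = 0.0141 Ω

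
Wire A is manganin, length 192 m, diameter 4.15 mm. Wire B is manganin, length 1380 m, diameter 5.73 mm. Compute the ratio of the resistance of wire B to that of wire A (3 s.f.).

3.77

R ∝ ρL/d², so R_B/R_A = (L_B/L_A) × (d_A/d_B)²
= (1380/192) × (4.15/5.73)² = 3.77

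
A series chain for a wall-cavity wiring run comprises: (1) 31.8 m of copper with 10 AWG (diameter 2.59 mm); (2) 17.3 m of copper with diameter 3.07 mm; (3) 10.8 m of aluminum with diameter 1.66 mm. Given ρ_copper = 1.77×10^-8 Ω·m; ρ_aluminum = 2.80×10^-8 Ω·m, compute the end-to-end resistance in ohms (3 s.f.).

0.288 Ω

Seg 1: A = π(2.59/2 mm)² = π(1.2950e-03 m)² = 5.269e-06 m²
R_1 = (1.77×10^-8)(31.8)/(5.269e-06) = 0.1068 Ω
Seg 2: A = π(d/2)² = π(1.5350e-03 m)² = 7.402e-06 m²
R_2 = (1.77×10^-8)(17.3)/(7.402e-06) = 0.04137 Ω
Seg 3: A = π(d/2)² = π(8.3000e-04 m)² = 2.164e-06 m²
R_3 = (2.80×10^-8)(10.8)/(2.164e-06) = 0.1397 Ω
R_total = R_1 + R_2 + R_3 = 0.288 Ω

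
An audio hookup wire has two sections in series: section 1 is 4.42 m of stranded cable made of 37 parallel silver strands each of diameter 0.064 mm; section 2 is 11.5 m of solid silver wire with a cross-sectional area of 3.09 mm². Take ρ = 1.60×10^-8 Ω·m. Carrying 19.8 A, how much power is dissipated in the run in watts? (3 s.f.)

Section 1: A_strand = π(3.2000e-05)² = 3.217e-09 m²; R₁ = ρL/(N·A_s) = (1.60×10^-8)(4.42)/(37×3.217e-09) = 0.5941 Ω
Section 2: A = 3.09 mm² = 3.090e-06 m²
R₂ = (1.60×10^-8)(11.5)/(3.090e-06) = 0.05955 Ω
R = R₁ + R₂ = 0.6537 Ω
P = I²R = (19.8)² × 0.6537 = 256 W

256 W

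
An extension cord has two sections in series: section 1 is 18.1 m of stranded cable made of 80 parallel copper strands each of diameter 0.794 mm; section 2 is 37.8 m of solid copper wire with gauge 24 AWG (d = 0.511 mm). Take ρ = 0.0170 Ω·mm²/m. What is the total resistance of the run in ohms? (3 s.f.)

ρ = 0.0170 Ω·mm²/m = 1.70×10^-8 Ω·m
Section 1: A_strand = π(3.9700e-04)² = 4.951e-07 m²; R₁ = ρL/(N·A_s) = (1.70×10^-8)(18.1)/(80×4.951e-07) = 0.007768 Ω
Section 2: A = π(0.511/2 mm)² = π(2.5550e-04 m)² = 2.051e-07 m²
R₂ = (1.70×10^-8)(37.8)/(2.051e-07) = 3.133 Ω
R = R₁ + R₂ = 3.14 Ω

3.14 Ω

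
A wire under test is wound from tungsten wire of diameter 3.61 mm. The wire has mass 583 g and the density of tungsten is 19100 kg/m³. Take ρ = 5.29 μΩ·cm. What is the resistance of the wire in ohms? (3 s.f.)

0.0154 Ω

ρ = 5.29 μΩ·cm = 5.29×10^-8 Ω·m
A = π(d/2)² = π(1.8050e-03 m)² = 1.0235e-05 m²
L = m/(density·A) = 0.583/(19100×1.0235e-05) = 2.982 m
R = ρL/A = (5.29×10^-8)(2.982)/(1.0235e-05) = 0.0154 Ω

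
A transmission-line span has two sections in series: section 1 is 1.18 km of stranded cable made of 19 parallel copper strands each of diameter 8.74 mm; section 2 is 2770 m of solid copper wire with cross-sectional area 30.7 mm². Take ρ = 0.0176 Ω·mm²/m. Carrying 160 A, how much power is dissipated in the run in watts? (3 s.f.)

41100 W

ρ = 0.0176 Ω·mm²/m = 1.76×10^-8 Ω·m
Section 1: A_strand = π(4.3700e-03)² = 5.999e-05 m²; R₁ = ρL/(N·A_s) = (1.76×10^-8)(1180)/(19×5.999e-05) = 0.01822 Ω
Section 2: A = 30.7 mm² = 3.070e-05 m²
R₂ = (1.76×10^-8)(2770)/(3.070e-05) = 1.588 Ω
R = R₁ + R₂ = 1.606 Ω
P = I²R = (160)² × 1.606 = 41100 W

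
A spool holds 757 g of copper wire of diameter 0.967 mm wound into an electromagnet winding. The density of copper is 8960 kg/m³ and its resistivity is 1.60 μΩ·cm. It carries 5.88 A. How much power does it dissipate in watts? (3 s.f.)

ρ = 1.60 μΩ·cm = 1.60×10^-8 Ω·m
A = π(d/2)² = π(4.8350e-04 m)² = 7.3442e-07 m²
L = m/(density·A) = 0.757/(8960×7.3442e-07) = 115 m
R = ρL/A = (1.60×10^-8)(115)/(7.3442e-07) = 2.506 Ω
P = I²R = (5.88)² × 2.506 = 86.7 W

86.7 W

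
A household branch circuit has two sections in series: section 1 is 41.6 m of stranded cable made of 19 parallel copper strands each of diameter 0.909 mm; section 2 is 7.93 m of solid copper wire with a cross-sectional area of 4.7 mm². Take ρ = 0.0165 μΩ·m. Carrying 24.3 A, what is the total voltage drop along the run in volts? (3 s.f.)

2.03 V

ρ = 0.0165 μΩ·m = 1.65×10^-8 Ω·m
Section 1: A_strand = π(4.5450e-04)² = 6.490e-07 m²; R₁ = ρL/(N·A_s) = (1.65×10^-8)(41.6)/(19×6.490e-07) = 0.05567 Ω
Section 2: A = 4.7 mm² = 4.700e-06 m²
R₂ = (1.65×10^-8)(7.93)/(4.700e-06) = 0.02784 Ω
R = R₁ + R₂ = 0.08351 Ω
V = IR = 24.3 × 0.08351 = 2.03 V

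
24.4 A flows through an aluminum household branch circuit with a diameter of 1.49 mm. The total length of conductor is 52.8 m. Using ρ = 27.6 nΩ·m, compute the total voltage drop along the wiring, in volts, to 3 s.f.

20.4 V

ρ = 27.6 nΩ·m = 2.76×10^-8 Ω·m
A = π(d/2)² = π(7.4500e-04 m)² = 1.744e-06 m²
R = ρL/A = (2.76×10^-8)(52.8)/(1.744e-06) = 0.8358 Ω
V = IR = 24.4 × 0.8358 = 20.4 V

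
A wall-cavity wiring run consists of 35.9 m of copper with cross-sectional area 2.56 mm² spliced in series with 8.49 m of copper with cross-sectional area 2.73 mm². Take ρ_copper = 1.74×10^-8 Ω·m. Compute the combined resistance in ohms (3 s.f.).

0.298 Ω

Segment 1: A = 2.56 mm² = 2.560e-06 m²
R₁ = ρL/A = (1.74×10^-8)(35.9)/(2.560e-06) = 0.244 Ω
Segment 2: A = 2.73 mm² = 2.730e-06 m²
R₂ = (1.74×10^-8)(8.49)/(2.730e-06) = 0.05411 Ω
R = R₁ + R₂ = 0.298 Ω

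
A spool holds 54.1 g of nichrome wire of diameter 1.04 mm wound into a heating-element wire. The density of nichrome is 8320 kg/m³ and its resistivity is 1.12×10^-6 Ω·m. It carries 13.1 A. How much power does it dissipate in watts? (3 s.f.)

1730 W

A = π(d/2)² = π(5.2000e-04 m)² = 8.4949e-07 m²
L = m/(density·A) = 0.0541/(8320×8.4949e-07) = 7.655 m
R = ρL/A = (1.12×10^-6)(7.655)/(8.4949e-07) = 10.09 Ω
P = I²R = (13.1)² × 10.09 = 1730 W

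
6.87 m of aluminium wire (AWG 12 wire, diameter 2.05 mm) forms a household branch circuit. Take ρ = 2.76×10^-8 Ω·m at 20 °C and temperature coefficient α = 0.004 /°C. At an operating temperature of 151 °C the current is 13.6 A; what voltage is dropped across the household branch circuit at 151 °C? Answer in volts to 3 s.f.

A = π(2.05/2 mm)² = π(1.0250e-03 m)² = 3.301e-06 m²
R₍20₎ = ρL/A = (2.76×10^-8)(6.87)/(3.301e-06) = 0.05745 Ω
R₍151₎ = R₍20₎(1 + αΔT) = 0.05745 × (1 + 0.004×131) = 0.08755 Ω
V = IR = 13.6 × 0.08755 = 1.19 V

1.19 V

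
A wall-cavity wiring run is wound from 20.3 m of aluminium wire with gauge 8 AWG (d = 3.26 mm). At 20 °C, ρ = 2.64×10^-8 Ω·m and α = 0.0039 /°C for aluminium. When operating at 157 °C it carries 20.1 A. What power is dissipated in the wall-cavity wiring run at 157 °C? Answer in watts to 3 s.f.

39.8 W

A = π(3.26/2 mm)² = π(1.6300e-03 m)² = 8.347e-06 m²
R₍20₎ = ρL/A = (2.64×10^-8)(20.3)/(8.347e-06) = 0.06421 Ω
R₍157₎ = R₍20₎(1 + αΔT) = 0.06421 × (1 + 0.0039×137) = 0.09851 Ω
P = I²R = (20.1)² × 0.09851 = 39.8 W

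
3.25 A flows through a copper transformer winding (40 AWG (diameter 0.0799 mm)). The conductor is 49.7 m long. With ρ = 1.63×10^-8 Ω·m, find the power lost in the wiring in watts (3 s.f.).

A = π(0.0799/2 mm)² = π(3.9950e-05 m)² = 5.014e-09 m²
R = ρL/A = (1.63×10^-8)(49.7)/(5.014e-09) = 161.6 Ω
P = I²R = (3.25)² × 161.6 = 1710 W

1710 W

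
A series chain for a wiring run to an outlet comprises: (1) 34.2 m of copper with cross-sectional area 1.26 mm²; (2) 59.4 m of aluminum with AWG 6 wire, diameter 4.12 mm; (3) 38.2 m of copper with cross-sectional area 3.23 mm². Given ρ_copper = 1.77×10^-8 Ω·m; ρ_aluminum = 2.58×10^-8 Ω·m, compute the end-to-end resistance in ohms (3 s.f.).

Seg 1: A = 1.26 mm² = 1.260e-06 m²
R_1 = (1.77×10^-8)(34.2)/(1.260e-06) = 0.4804 Ω
Seg 2: A = π(4.12/2 mm)² = π(2.0600e-03 m)² = 1.333e-05 m²
R_2 = (2.58×10^-8)(59.4)/(1.333e-05) = 0.115 Ω
Seg 3: A = 3.23 mm² = 3.230e-06 m²
R_3 = (1.77×10^-8)(38.2)/(3.230e-06) = 0.2093 Ω
R_total = R_1 + R_2 + R_3 = 0.805 Ω

0.805 Ω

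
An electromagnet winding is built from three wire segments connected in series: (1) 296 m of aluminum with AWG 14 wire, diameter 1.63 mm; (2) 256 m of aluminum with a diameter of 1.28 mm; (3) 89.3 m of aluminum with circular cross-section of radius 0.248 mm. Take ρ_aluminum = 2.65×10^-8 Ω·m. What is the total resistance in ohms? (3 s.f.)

21.3 Ω

Seg 1: A = π(1.63/2 mm)² = π(8.1500e-04 m)² = 2.087e-06 m²
R_1 = (2.65×10^-8)(296)/(2.087e-06) = 3.759 Ω
Seg 2: A = π(d/2)² = π(6.4000e-04 m)² = 1.287e-06 m²
R_2 = (2.65×10^-8)(256)/(1.287e-06) = 5.272 Ω
Seg 3: A = πr² = π(2.4800e-04 m)² = 1.932e-07 m²
R_3 = (2.65×10^-8)(89.3)/(1.932e-07) = 12.25 Ω
R_total = R_1 + R_2 + R_3 = 21.3 Ω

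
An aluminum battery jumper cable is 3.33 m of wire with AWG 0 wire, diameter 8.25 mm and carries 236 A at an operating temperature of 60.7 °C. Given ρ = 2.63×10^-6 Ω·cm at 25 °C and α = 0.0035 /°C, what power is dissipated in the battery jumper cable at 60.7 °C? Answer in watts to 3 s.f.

ρ = 2.63×10^-6 Ω·cm = 2.63×10^-8 Ω·m
A = π(8.25/2 mm)² = π(4.1250e-03 m)² = 5.346e-05 m²
R₍25₎ = ρL/A = (2.63×10^-8)(3.33)/(5.346e-05) = 0.001638 Ω
R₍60.7₎ = R₍25₎(1 + αΔT) = 0.001638 × (1 + 0.0035×35.7) = 0.001843 Ω
P = I²R = (236)² × 0.001843 = 103 W

103 W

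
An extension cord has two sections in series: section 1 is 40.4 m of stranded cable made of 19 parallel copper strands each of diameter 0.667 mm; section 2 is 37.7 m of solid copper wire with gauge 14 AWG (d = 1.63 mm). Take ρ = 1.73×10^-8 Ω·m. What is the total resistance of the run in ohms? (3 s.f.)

0.418 Ω

Section 1: A_strand = π(3.3350e-04)² = 3.494e-07 m²; R₁ = ρL/(N·A_s) = (1.73×10^-8)(40.4)/(19×3.494e-07) = 0.1053 Ω
Section 2: A = π(1.63/2 mm)² = π(8.1500e-04 m)² = 2.087e-06 m²
R₂ = (1.73×10^-8)(37.7)/(2.087e-06) = 0.3126 Ω
R = R₁ + R₂ = 0.418 Ω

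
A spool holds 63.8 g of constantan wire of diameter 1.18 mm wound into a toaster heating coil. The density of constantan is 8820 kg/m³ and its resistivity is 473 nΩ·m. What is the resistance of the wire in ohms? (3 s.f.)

2.86 Ω

ρ = 473 nΩ·m = 4.73×10^-7 Ω·m
A = π(d/2)² = π(5.9000e-04 m)² = 1.0936e-06 m²
L = m/(density·A) = 0.0638/(8820×1.0936e-06) = 6.615 m
R = ρL/A = (4.73×10^-7)(6.615)/(1.0936e-06) = 2.86 Ω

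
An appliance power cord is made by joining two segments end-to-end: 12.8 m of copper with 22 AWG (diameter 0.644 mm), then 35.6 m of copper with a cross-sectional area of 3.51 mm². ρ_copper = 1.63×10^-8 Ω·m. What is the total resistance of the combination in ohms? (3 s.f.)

0.806 Ω

Segment 1: A = π(0.644/2 mm)² = π(3.2200e-04 m)² = 3.257e-07 m²
R₁ = ρL/A = (1.63×10^-8)(12.8)/(3.257e-07) = 0.6405 Ω
Segment 2: A = 3.51 mm² = 3.510e-06 m²
R₂ = (1.63×10^-8)(35.6)/(3.510e-06) = 0.1653 Ω
R = R₁ + R₂ = 0.806 Ω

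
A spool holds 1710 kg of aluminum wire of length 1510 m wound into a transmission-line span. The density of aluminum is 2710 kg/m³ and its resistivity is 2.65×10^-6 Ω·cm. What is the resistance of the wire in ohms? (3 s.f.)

ρ = 2.65×10^-6 Ω·cm = 2.65×10^-8 Ω·m
A = m/(density·L) = 1710/(2710×1510) = 4.1788e-04 m²
R = ρL/A = (2.65×10^-8)(1510)/(4.1788e-04) = 0.0958 Ω

0.0958 Ω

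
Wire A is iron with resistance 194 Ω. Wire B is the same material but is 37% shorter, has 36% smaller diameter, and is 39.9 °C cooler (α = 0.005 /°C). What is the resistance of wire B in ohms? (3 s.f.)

239 Ω

R ∝ ρL/d² with ρ ∝ (1+αΔT), so R_B/R_A = (1 − 37/100) × (1 − 36/100)⁻² × (1 − 0.005×39.9)
= 0.63 × 2.441 × 0.8005 = 1.231
R_B = 1.231 × 194 = 239 Ω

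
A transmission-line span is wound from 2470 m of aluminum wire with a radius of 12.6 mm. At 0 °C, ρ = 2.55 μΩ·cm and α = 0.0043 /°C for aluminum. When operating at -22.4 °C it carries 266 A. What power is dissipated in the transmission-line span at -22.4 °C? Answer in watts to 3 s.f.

8070 W

ρ = 2.55 μΩ·cm = 2.55×10^-8 Ω·m
A = πr² = π(1.2600e-02 m)² = 4.988e-04 m²
R₍0₎ = ρL/A = (2.55×10^-8)(2470)/(4.988e-04) = 0.1263 Ω
R₍-22.4₎ = R₍0₎(1 + αΔT) = 0.1263 × (1 + 0.0043×-22.4) = 0.1141 Ω
P = I²R = (266)² × 0.1141 = 8070 W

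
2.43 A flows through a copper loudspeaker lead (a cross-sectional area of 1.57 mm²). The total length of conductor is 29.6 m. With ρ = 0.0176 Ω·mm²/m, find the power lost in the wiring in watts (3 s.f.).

1.96 W

ρ = 0.0176 Ω·mm²/m = 1.76×10^-8 Ω·m
A = 1.57 mm² = 1.570e-06 m²
R = ρL/A = (1.76×10^-8)(29.6)/(1.570e-06) = 0.3318 Ω
P = I²R = (2.43)² × 0.3318 = 1.96 W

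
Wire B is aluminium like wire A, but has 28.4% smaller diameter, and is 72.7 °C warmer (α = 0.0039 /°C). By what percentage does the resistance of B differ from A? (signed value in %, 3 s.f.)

R ∝ ρL/d² with ρ ∝ (1+αΔT), so R_B/R_A = (1 − 28.4/100)⁻² × (1 + 0.0039×72.7)
= 1.951 × 1.284 = 2.504
(R_B − R_A)/R_A = 2.504 − 1 = 150%

150%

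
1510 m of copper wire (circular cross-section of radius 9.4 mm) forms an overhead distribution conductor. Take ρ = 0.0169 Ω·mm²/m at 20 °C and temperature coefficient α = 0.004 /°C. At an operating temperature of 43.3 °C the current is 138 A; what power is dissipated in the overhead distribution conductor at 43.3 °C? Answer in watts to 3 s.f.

1910 W

ρ = 0.0169 Ω·mm²/m = 1.69×10^-8 Ω·m
A = πr² = π(9.4000e-03 m)² = 2.776e-04 m²
R₍20₎ = ρL/A = (1.69×10^-8)(1510)/(2.776e-04) = 0.09193 Ω
R₍43.3₎ = R₍20₎(1 + αΔT) = 0.09193 × (1 + 0.004×23.3) = 0.1005 Ω
P = I²R = (138)² × 0.1005 = 1910 W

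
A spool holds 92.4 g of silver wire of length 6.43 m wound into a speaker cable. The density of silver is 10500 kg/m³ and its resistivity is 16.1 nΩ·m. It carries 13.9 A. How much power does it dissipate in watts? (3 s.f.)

ρ = 16.1 nΩ·m = 1.61×10^-8 Ω·m
A = m/(density·L) = 0.0924/(10500×6.43) = 1.3686e-06 m²
R = ρL/A = (1.61×10^-8)(6.43)/(1.3686e-06) = 0.07564 Ω
P = I²R = (13.9)² × 0.07564 = 14.6 W

14.6 W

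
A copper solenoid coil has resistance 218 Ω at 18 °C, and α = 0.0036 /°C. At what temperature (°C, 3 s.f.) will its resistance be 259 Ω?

R = R₀(1 + α(T − T₀)) ⇒ T = T₀ + (R/R₀ − 1)/α
T = 18 + (259/218 − 1)/0.0036 = 18 + (0.1881)/0.0036 = 70.2 °C

70.2 °C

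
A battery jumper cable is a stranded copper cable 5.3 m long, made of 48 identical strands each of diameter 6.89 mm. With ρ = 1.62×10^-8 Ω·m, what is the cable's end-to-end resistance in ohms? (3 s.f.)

A_strand = π(3.4450e-03 m)² = 3.728e-05 m²
R_strand = ρL/A = (1.62×10^-8)(5.3)/(3.728e-05) = 0.002303 Ω
R_total = R_strand/N = 0.002303/48 = 4.80×10^-5 Ω

4.80×10^-5 Ω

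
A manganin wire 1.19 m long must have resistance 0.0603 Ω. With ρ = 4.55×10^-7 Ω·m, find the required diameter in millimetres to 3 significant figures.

3.38 mm

A = ρL/R = (4.55×10^-7)(1.19)/(0.0603) = 8.979e-06 m²
d = 2√(A/π) = 3.381e-03 m = 3.38 mm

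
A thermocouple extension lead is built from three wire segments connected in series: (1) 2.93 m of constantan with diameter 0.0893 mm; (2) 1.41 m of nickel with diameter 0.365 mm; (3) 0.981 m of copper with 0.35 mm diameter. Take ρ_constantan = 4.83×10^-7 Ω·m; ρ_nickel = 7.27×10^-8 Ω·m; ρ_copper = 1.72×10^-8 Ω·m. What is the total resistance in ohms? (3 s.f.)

227 Ω

Seg 1: A = π(d/2)² = π(4.4650e-05 m)² = 6.263e-09 m²
R_1 = (4.83×10^-7)(2.93)/(6.263e-09) = 226 Ω
Seg 2: A = π(d/2)² = π(1.8250e-04 m)² = 1.046e-07 m²
R_2 = (7.27×10^-8)(1.41)/(1.046e-07) = 0.9797 Ω
Seg 3: A = π(d/2)² = π(1.7500e-04 m)² = 9.621e-08 m²
R_3 = (1.72×10^-8)(0.981)/(9.621e-08) = 0.1754 Ω
R_total = R_1 + R_2 + R_3 = 227 Ω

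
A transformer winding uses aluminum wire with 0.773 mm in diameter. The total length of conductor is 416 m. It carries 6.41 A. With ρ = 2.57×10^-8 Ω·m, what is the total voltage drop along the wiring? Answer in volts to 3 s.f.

A = π(d/2)² = π(3.8650e-04 m)² = 4.693e-07 m²
R = ρL/A = (2.57×10^-8)(416)/(4.693e-07) = 22.78 Ω
V = IR = 6.41 × 22.78 = 146 V

146 V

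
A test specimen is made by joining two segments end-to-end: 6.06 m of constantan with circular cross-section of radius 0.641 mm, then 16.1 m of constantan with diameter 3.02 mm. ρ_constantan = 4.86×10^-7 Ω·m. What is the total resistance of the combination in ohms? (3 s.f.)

3.37 Ω

Segment 1: A = πr² = π(6.4100e-04 m)² = 1.291e-06 m²
R₁ = ρL/A = (4.86×10^-7)(6.06)/(1.291e-06) = 2.282 Ω
Segment 2: A = π(d/2)² = π(1.5100e-03 m)² = 7.163e-06 m²
R₂ = (4.86×10^-7)(16.1)/(7.163e-06) = 1.092 Ω
R = R₁ + R₂ = 3.37 Ω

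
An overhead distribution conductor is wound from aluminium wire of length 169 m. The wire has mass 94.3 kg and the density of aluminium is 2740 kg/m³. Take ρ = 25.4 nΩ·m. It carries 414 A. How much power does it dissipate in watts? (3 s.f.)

ρ = 25.4 nΩ·m = 2.54×10^-8 Ω·m
A = m/(density·L) = 94.3/(2740×169) = 2.0365e-04 m²
R = ρL/A = (2.54×10^-8)(169)/(2.0365e-04) = 0.02108 Ω
P = I²R = (414)² × 0.02108 = 3610 W

3610 W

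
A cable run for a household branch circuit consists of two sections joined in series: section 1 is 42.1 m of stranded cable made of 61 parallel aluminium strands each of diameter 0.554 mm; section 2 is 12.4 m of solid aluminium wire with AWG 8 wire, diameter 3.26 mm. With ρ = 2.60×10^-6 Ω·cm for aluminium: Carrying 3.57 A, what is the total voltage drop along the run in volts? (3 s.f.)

ρ = 2.60×10^-6 Ω·cm = 2.60×10^-8 Ω·m
Section 1: A_strand = π(2.7700e-04)² = 2.411e-07 m²; R₁ = ρL/(N·A_s) = (2.60×10^-8)(42.1)/(61×2.411e-07) = 0.07444 Ω
Section 2: A = π(3.26/2 mm)² = π(1.6300e-03 m)² = 8.347e-06 m²
R₂ = (2.60×10^-8)(12.4)/(8.347e-06) = 0.03863 Ω
R = R₁ + R₂ = 0.1131 Ω
V = IR = 3.57 × 0.1131 = 0.404 V

0.404 V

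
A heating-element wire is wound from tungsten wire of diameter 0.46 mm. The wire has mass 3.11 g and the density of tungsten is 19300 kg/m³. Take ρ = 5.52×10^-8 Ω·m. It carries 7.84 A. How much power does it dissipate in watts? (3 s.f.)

A = π(d/2)² = π(2.3000e-04 m)² = 1.6619e-07 m²
L = m/(density·A) = 0.00311/(19300×1.6619e-07) = 0.9696 m
R = ρL/A = (5.52×10^-8)(0.9696)/(1.6619e-07) = 0.3221 Ω
P = I²R = (7.84)² × 0.3221 = 19.8 W

19.8 W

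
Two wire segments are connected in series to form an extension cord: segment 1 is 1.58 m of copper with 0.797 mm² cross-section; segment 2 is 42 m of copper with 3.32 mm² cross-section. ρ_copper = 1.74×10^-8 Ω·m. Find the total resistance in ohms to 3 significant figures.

Segment 1: A = 0.797 mm² = 7.970e-07 m²
R₁ = ρL/A = (1.74×10^-8)(1.58)/(7.970e-07) = 0.03449 Ω
Segment 2: A = 3.32 mm² = 3.320e-06 m²
R₂ = (1.74×10^-8)(42)/(3.320e-06) = 0.2201 Ω
R = R₁ + R₂ = 0.255 Ω

0.255 Ω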